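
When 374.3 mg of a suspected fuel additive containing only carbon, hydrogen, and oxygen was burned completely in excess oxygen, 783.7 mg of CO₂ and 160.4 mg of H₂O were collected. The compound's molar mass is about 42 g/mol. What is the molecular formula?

C2H2O

mol C = 0.7837 g CO₂ ÷ 44.009 g/mol = 0.017808 mol
mol H = 2 × 0.1604 g H₂O ÷ 18.015 g/mol = 0.017807 mol
mass O = 0.3743 − (0.21389 + 0.017950) = 0.14246 g → mol O = 0.14246 ÷ 15.999 = 0.0089044 mol
Divide by the smallest (0.0089044 mol): C 2.000, H 2.000, O 1.000
Empirical formula: C2H2O
Empirical-formula mass = 42.04 g/mol; 42 ÷ 42.04 ≈ 1, so the molecular formula is C2H2O.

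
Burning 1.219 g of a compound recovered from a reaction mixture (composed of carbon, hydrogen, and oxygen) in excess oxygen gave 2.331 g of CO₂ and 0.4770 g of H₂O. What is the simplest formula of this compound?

mol C = 2.331 g CO₂ ÷ 44.009 g/mol = 0.052966 mol
mol H = 2 × 0.4770 g H₂O ÷ 18.015 g/mol = 0.052956 mol
mass O = 1.219 − (0.63618 + 0.053380) = 0.52944 g → mol O = 0.52944 ÷ 15.999 = 0.033092 mol
Divide by the smallest (0.033092 mol): C 1.601, H 1.600, O 1.000
Multiplying each by 5 gives whole numbers: C 8.00, H 8.00, O 5.00

C8H8O5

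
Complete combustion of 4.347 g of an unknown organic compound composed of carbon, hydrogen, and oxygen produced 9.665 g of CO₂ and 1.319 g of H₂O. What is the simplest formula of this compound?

C9H6O4

mol C = 9.665 g CO₂ ÷ 44.009 g/mol = 0.21961 mol
mol H = 2 × 1.319 g H₂O ÷ 18.015 g/mol = 0.14643 mol
mass O = 4.347 − (2.6378 + 0.14760) = 1.5616 g → mol O = 1.5616 ÷ 15.999 = 0.097607 mol
Divide by the smallest (0.097607 mol): C 2.250, H 1.500, O 1.000
Multiplying each by 4 gives whole numbers: C 9.00, H 6.00, O 4.00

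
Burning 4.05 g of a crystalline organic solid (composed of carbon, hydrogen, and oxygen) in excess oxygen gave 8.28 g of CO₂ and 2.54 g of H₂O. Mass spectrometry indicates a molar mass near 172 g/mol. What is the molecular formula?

mol C = 8.28 g CO₂ ÷ 44.009 g/mol = 0.1881 mol
mol H = 2 × 2.54 g H₂O ÷ 18.015 g/mol = 0.2820 mol
mass O = 4.05 − (2.260 + 0.2842) = 1.506 g → mol O = 1.506 ÷ 15.999 = 0.09413 mol
Divide by the smallest (0.09413 mol): C 1.999, H 2.996, O 1.000
Empirical formula: C2H3O
Empirical-formula mass = 43.05 g/mol; 172 ÷ 43.05 ≈ 4, so the molecular formula is C8H12O4.

C8H12O4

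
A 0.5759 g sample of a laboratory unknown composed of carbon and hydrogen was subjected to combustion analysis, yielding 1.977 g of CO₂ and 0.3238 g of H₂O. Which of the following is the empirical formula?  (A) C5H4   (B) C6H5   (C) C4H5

(A) C5H4

mol C = 1.977 g CO₂ ÷ 44.009 g/mol = 0.044923 mol
mol H = 2 × 0.3238 g H₂O ÷ 18.015 g/mol = 0.035948 mol
Divide by the smallest (0.035948 mol): C 1.250, H 1.000
Multiplying each by 4 gives whole numbers: C 5.00, H 4.00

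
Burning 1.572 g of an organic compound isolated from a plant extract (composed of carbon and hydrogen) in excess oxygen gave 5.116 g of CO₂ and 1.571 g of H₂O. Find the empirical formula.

mol C = 5.116 g CO₂ ÷ 44.009 g/mol = 0.11625 mol
mol H = 2 × 1.571 g H₂O ÷ 18.015 g/mol = 0.17441 mol
Divide by the smallest (0.11625 mol): C 1.000, H 1.500
Multiplying each by 2 gives whole numbers: C 2.00, H 3.00

C2H3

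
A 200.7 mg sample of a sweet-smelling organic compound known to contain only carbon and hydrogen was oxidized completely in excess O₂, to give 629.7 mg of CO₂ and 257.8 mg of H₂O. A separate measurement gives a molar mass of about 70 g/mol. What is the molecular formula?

mol C = 0.6297 g CO₂ ÷ 44.009 g/mol = 0.014308 mol
mol H = 2 × 0.2578 g H₂O ÷ 18.015 g/mol = 0.028621 mol
Divide by the smallest (0.014308 mol): C 1.000, H 2.000
Empirical formula: CH2
Empirical-formula mass = 14.03 g/mol; 70 ÷ 14.03 ≈ 5, so the molecular formula is C5H10.

C5H10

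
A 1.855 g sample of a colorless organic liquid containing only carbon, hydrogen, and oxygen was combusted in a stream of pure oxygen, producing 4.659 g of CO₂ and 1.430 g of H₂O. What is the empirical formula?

C4H6O

mol C = 4.659 g CO₂ ÷ 44.009 g/mol = 0.10586 mol
mol H = 2 × 1.430 g H₂O ÷ 18.015 g/mol = 0.15876 mol
mass O = 1.855 − (1.2715 + 0.16003) = 0.42343 g → mol O = 0.42343 ÷ 15.999 = 0.026466 mol
Divide by the smallest (0.026466 mol): C 4.000, H 5.998, O 1.000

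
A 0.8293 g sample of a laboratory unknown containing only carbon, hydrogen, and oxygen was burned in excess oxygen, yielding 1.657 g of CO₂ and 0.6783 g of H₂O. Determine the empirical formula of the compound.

C2H4O

mol C = 1.657 g CO₂ ÷ 44.009 g/mol = 0.037651 mol
mol H = 2 × 0.6783 g H₂O ÷ 18.015 g/mol = 0.075304 mol
mass O = 0.8293 − (0.45223 + 0.075906) = 0.30116 g → mol O = 0.30116 ÷ 15.999 = 0.018824 mol
Divide by the smallest (0.018824 mol): C 2.000, H 4.000, O 1.000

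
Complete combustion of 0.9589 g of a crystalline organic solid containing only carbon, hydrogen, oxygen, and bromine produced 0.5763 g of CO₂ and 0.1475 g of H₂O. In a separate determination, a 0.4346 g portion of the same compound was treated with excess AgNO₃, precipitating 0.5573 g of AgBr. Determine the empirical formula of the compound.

mol C = 0.5763 g CO₂ ÷ 44.009 g/mol = 0.013095 mol
mol H = 2 × 0.1475 g H₂O ÷ 18.015 g/mol = 0.016375 mol
From the AgBr data: mol Br per gram of compound = (0.5573 ÷ 187.772) ÷ 0.4346 = 0.0068292 mol/g, so in the 0.9589 g combustion sample mol Br = 0.0065485 mol
mass O = 0.9589 − (0.15728 + 0.016506 + 0.52325) = 0.26186 g → mol O = 0.26186 ÷ 15.999 = 0.016367 mol
Divide by the smallest (0.0065485 mol): C 2.000, H 2.501, Br 1.000, O 2.499
Multiplying each by 2 gives whole numbers: C 4.00, H 5.00, Br 2.00, O 5.00

C4H5Br2O5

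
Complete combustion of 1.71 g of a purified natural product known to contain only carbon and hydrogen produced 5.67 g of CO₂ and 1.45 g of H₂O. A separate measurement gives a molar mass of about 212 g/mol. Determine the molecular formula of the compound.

C16H20

mol C = 5.67 g CO₂ ÷ 44.009 g/mol = 0.1288 mol
mol H = 2 × 1.45 g H₂O ÷ 18.015 g/mol = 0.1610 mol
Divide by the smallest (0.1288 mol): C 1.000, H 1.249
Multiplying each by 4 gives whole numbers: C 4.00, H 5.00
Empirical formula: C4H5
Empirical-formula mass = 53.08 g/mol; 212 ÷ 53.08 ≈ 4, so the molecular formula is C16H20.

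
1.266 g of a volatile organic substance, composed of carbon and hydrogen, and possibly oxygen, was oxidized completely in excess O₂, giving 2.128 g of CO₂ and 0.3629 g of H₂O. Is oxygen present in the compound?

mol C = 2.128 g CO₂ ÷ 44.009 g/mol = 0.048354 mol
mol H = 2 × 0.3629 g H₂O ÷ 18.015 g/mol = 0.040289 mol
C and H account for only 0.62139 g of the 1.266 g sample; the remaining 0.64461 g must be oxygen.

yes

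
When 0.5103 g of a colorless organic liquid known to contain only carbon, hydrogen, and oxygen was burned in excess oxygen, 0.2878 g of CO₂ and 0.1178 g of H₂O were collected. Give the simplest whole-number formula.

mol C = 0.2878 g CO₂ ÷ 44.009 g/mol = 0.0065396 mol
mol H = 2 × 0.1178 g H₂O ÷ 18.015 g/mol = 0.013078 mol
mass O = 0.5103 − (0.078547 + 0.013183) = 0.41857 g → mol O = 0.41857 ÷ 15.999 = 0.026162 mol
Divide by the smallest (0.0065396 mol): C 1.000, H 2.000, O 4.001

CH2O4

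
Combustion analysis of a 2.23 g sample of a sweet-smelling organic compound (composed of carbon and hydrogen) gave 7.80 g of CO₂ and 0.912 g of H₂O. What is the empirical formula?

C7H4

mol C = 7.80 g CO₂ ÷ 44.009 g/mol = 0.1772 mol
mol H = 2 × 0.912 g H₂O ÷ 18.015 g/mol = 0.1012 mol
Divide by the smallest (0.1012 mol): C 1.751, H 1.000
Multiplying each by 4 gives whole numbers: C 7.00, H 4.00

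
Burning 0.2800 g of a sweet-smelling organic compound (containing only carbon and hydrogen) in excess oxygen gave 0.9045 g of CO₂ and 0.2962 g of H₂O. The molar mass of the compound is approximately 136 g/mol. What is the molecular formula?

mol C = 0.9045 g CO₂ ÷ 44.009 g/mol = 0.020553 mol
mol H = 2 × 0.2962 g H₂O ÷ 18.015 g/mol = 0.032884 mol
Divide by the smallest (0.020553 mol): C 1.000, H 1.600
Multiplying each by 5 gives whole numbers: C 5.00, H 8.00
Empirical formula: C5H8
Empirical-formula mass = 68.12 g/mol; 136 ÷ 68.12 ≈ 2, so the molecular formula is C10H16.

C10H16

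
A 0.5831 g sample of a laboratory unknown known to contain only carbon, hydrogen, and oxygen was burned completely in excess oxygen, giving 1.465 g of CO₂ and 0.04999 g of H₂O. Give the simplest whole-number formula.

mol C = 1.465 g CO₂ ÷ 44.009 g/mol = 0.033289 mol
mol H = 2 × 0.04999 g H₂O ÷ 18.015 g/mol = 0.0055498 mol
mass O = 0.5831 − (0.39983 + 0.0055942) = 0.17768 g → mol O = 0.17768 ÷ 15.999 = 0.011105 mol
Divide by the smallest (0.0055498 mol): C 5.998, H 1.000, O 2.001

C6HO2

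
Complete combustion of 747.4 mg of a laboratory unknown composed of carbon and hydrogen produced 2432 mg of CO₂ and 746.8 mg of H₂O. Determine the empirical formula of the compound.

C2H3

mol C = 2.432 g CO₂ ÷ 44.009 g/mol = 0.055261 mol
mol H = 2 × 0.7468 g H₂O ÷ 18.015 g/mol = 0.082909 mol
Divide by the smallest (0.055261 mol): C 1.000, H 1.500
Multiplying each by 2 gives whole numbers: C 2.00, H 3.00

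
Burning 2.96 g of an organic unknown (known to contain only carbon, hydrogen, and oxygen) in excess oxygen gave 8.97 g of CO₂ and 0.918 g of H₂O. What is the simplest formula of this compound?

mol C = 8.97 g CO₂ ÷ 44.009 g/mol = 0.2038 mol
mol H = 2 × 0.918 g H₂O ÷ 18.015 g/mol = 0.1019 mol
mass O = 2.96 − (2.448 + 0.1027) = 0.4092 g → mol O = 0.4092 ÷ 15.999 = 0.02557 mol
Divide by the smallest (0.02557 mol): C 7.970, H 3.985, O 1.000

C8H4O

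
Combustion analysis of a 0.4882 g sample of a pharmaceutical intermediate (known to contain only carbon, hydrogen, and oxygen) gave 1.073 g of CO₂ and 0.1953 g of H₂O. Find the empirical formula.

mol C = 1.073 g CO₂ ÷ 44.009 g/mol = 0.024381 mol
mol H = 2 × 0.1953 g H₂O ÷ 18.015 g/mol = 0.021682 mol
mass O = 0.4882 − (0.29284 + 0.021855) = 0.17350 g → mol O = 0.17350 ÷ 15.999 = 0.010844 mol
Divide by the smallest (0.010844 mol): C 2.248, H 1.999, O 1.000
Multiplying each by 4 gives whole numbers: C 8.99, H 8.00, O 4.00

C9H8O4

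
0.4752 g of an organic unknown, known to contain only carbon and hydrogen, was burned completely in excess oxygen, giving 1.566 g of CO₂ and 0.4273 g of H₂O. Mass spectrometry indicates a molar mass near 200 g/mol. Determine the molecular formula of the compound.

mol C = 1.566 g CO₂ ÷ 44.009 g/mol = 0.035584 mol
mol H = 2 × 0.4273 g H₂O ÷ 18.015 g/mol = 0.047438 mol
Divide by the smallest (0.035584 mol): C 1.000, H 1.333
Multiplying each by 3 gives whole numbers: C 3.00, H 4.00
Empirical formula: C3H4
Empirical-formula mass = 40.06 g/mol; 200 ÷ 40.06 ≈ 5, so the molecular formula is C15H20.

C15H20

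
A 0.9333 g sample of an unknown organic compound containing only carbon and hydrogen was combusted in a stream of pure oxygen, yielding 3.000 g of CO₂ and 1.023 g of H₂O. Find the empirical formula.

C3H5

mol C = 3.000 g CO₂ ÷ 44.009 g/mol = 0.068168 mol
mol H = 2 × 1.023 g H₂O ÷ 18.015 g/mol = 0.11357 mol
Divide by the smallest (0.068168 mol): C 1.000, H 1.666
Multiplying each by 3 gives whole numbers: C 3.00, H 5.00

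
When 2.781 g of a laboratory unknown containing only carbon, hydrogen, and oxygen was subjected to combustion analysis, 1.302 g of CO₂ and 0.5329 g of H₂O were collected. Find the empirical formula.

CH2O5

mol C = 1.302 g CO₂ ÷ 44.009 g/mol = 0.029585 mol
mol H = 2 × 0.5329 g H₂O ÷ 18.015 g/mol = 0.059162 mol
mass O = 2.781 − (0.35534 + 0.059635) = 2.3660 g → mol O = 2.3660 ÷ 15.999 = 0.14789 mol
Divide by the smallest (0.029585 mol): C 1.000, H 2.000, O 4.999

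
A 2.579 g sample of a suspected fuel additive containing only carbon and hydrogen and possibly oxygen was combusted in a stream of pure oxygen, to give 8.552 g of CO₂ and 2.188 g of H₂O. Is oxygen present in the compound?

mol C = 8.552 g CO₂ ÷ 44.009 g/mol = 0.19432 mol
mol H = 2 × 2.188 g H₂O ÷ 18.015 g/mol = 0.24291 mol
C and H together account for 2.5789 g — essentially the entire 2.579 g sample — so the compound contains no oxygen.

no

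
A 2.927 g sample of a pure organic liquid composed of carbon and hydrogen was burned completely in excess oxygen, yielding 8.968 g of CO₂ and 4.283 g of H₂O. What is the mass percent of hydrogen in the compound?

mol C = 8.968 g CO₂ ÷ 44.009 g/mol = 0.20378 mol
mol H = 2 × 4.283 g H₂O ÷ 18.015 g/mol = 0.47549 mol
mass % H = 0.47930 g ÷ 2.927 g × 100%

16.38%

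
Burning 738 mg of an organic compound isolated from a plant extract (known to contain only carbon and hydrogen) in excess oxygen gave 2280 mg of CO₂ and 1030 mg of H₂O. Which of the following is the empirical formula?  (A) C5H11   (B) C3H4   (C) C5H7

(A) C5H11

mol C = 2.28 g CO₂ ÷ 44.009 g/mol = 0.05181 mol
mol H = 2 × 1.03 g H₂O ÷ 18.015 g/mol = 0.1143 mol
Divide by the smallest (0.05181 mol): C 1.000, H 2.207
Multiplying each by 5 gives whole numbers: C 5.00, H 11.04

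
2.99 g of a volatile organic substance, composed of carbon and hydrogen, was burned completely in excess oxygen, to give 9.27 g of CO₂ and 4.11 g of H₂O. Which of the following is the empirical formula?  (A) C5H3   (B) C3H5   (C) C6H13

(C) C6H13

mol C = 9.27 g CO₂ ÷ 44.009 g/mol = 0.2106 mol
mol H = 2 × 4.11 g H₂O ÷ 18.015 g/mol = 0.4563 mol
Divide by the smallest (0.2106 mol): C 1.000, H 2.166
Multiplying each by 6 gives whole numbers: C 6.00, H 13.00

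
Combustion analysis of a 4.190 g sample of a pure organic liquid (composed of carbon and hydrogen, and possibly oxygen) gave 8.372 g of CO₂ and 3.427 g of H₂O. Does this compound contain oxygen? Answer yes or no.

mol C = 8.372 g CO₂ ÷ 44.009 g/mol = 0.19023 mol
mol H = 2 × 3.427 g H₂O ÷ 18.015 g/mol = 0.38046 mol
C and H account for only 2.6684 g of the 4.190 g sample; the remaining 1.5216 g must be oxygen.

yes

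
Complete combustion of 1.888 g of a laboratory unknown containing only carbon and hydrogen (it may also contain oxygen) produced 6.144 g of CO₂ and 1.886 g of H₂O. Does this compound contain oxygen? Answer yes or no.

mol C = 6.144 g CO₂ ÷ 44.009 g/mol = 0.13961 mol
mol H = 2 × 1.886 g H₂O ÷ 18.015 g/mol = 0.20938 mol
C and H together account for 1.8879 g — essentially the entire 1.888 g sample — so the compound contains no oxygen.

no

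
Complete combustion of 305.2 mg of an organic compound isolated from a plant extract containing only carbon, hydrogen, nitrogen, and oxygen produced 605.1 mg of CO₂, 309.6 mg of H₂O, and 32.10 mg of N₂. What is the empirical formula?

mol C = 0.6051 g CO₂ ÷ 44.009 g/mol = 0.013749 mol
mol H = 2 × 0.3096 g H₂O ÷ 18.015 g/mol = 0.034371 mol
mol N = 2 × 0.03210 g N₂ ÷ 28.014 g/mol = 0.0022917 mol
mass O = 0.3052 − (0.16514 + 0.034646 + 0.032100) = 0.073309 g → mol O = 0.073309 ÷ 15.999 = 0.0045821 mol
Divide by the smallest (0.0022917 mol): C 6.000, H 14.998, N 1.000, O 1.999

C6H15NO2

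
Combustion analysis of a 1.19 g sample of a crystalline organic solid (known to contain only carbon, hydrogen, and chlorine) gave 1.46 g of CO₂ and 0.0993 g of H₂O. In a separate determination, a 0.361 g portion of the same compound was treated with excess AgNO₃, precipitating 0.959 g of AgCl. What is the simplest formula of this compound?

mol C = 1.46 g CO₂ ÷ 44.009 g/mol = 0.03318 mol
mol H = 2 × 0.0993 g H₂O ÷ 18.015 g/mol = 0.01102 mol
From the AgCl data: mol Cl per gram of compound = (0.959 ÷ 143.318) ÷ 0.361 = 0.01854 mol/g, so in the 1.19 g combustion sample mol Cl = 0.02206 mol
Divide by the smallest (0.01102 mol): C 3.009, H 1.000, Cl 2.001

C3HCl2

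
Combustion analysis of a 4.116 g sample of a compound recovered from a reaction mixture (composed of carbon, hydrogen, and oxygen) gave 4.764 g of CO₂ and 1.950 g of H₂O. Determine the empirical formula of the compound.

C2H4O3

mol C = 4.764 g CO₂ ÷ 44.009 g/mol = 0.10825 mol
mol H = 2 × 1.950 g H₂O ÷ 18.015 g/mol = 0.21649 mol
mass O = 4.116 − (1.3002 + 0.21822) = 2.5976 g → mol O = 2.5976 ÷ 15.999 = 0.16236 mol
Divide by the smallest (0.10825 mol): C 1.000, H 2.000, O 1.500
Multiplying each by 2 gives whole numbers: C 2.00, H 4.00, O 3.00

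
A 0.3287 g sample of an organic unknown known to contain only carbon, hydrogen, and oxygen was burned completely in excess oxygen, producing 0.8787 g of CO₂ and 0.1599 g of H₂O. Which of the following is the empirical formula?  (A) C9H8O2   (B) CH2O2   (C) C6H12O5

mol C = 0.8787 g CO₂ ÷ 44.009 g/mol = 0.019966 mol
mol H = 2 × 0.1599 g H₂O ÷ 18.015 g/mol = 0.017752 mol
mass O = 0.3287 − (0.23982 + 0.017894) = 0.070990 g → mol O = 0.070990 ÷ 15.999 = 0.0044372 mol
Divide by the smallest (0.0044372 mol): C 4.500, H 4.001, O 1.000
Multiplying each by 2 gives whole numbers: C 9.00, H 8.00, O 2.00

(A) C9H8O2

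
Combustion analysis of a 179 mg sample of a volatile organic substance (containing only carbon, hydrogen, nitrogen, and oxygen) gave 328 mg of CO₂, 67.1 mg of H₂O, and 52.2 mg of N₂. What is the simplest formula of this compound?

mol C = 0.328 g CO₂ ÷ 44.009 g/mol = 0.007453 mol
mol H = 2 × 0.0671 g H₂O ÷ 18.015 g/mol = 0.007449 mol
mol N = 2 × 0.0522 g N₂ ÷ 28.014 g/mol = 0.003727 mol
mass O = 0.179 − (0.08952 + 0.007509 + 0.05220) = 0.02977 g → mol O = 0.02977 ÷ 15.999 = 0.001861 mol
Divide by the smallest (0.001861 mol): C 4.005, H 4.003, N 2.003, O 1.000

C4H4N2O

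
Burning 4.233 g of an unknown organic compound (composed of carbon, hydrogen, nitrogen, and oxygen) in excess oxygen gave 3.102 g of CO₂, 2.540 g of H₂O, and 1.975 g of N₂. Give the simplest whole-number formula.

mol C = 3.102 g CO₂ ÷ 44.009 g/mol = 0.070486 mol
mol H = 2 × 2.540 g H₂O ÷ 18.015 g/mol = 0.28199 mol
mol N = 2 × 1.975 g N₂ ÷ 28.014 g/mol = 0.14100 mol
mass O = 4.233 − (0.84660 + 0.28424 + 1.9750) = 1.1272 g → mol O = 1.1272 ÷ 15.999 = 0.070452 mol
Divide by the smallest (0.070452 mol): C 1.000, H 4.003, N 2.001, O 1.000

CH4N2O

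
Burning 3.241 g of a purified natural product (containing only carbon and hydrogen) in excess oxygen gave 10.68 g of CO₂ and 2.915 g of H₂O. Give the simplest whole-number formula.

mol C = 10.68 g CO₂ ÷ 44.009 g/mol = 0.24268 mol
mol H = 2 × 2.915 g H₂O ÷ 18.015 g/mol = 0.32362 mol
Divide by the smallest (0.24268 mol): C 1.000, H 1.334
Multiplying each by 3 gives whole numbers: C 3.00, H 4.00

C3H4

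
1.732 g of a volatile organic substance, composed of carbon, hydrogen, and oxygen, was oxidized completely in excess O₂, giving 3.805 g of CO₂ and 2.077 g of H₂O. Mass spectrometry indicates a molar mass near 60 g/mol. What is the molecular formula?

mol C = 3.805 g CO₂ ÷ 44.009 g/mol = 0.086460 mol
mol H = 2 × 2.077 g H₂O ÷ 18.015 g/mol = 0.23059 mol
mass O = 1.732 − (1.0385 + 0.23243) = 0.46110 g → mol O = 0.46110 ÷ 15.999 = 0.028821 mol
Divide by the smallest (0.028821 mol): C 3.000, H 8.001, O 1.000
Empirical formula: C3H8O
Empirical-formula mass = 60.10 g/mol; 60 ÷ 60.10 ≈ 1, so the molecular formula is C3H8O.

C3H8O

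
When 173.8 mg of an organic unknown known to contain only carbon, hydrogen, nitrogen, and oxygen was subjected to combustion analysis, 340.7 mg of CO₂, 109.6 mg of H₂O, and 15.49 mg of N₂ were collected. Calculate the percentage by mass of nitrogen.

8.91%

mol C = 0.3407 g CO₂ ÷ 44.009 g/mol = 0.0077416 mol
mol H = 2 × 0.1096 g H₂O ÷ 18.015 g/mol = 0.012168 mol
mol N = 2 × 0.01549 g N₂ ÷ 28.014 g/mol = 0.0011059 mol
mass O = 0.1738 − (0.092984 + 0.012265 + 0.015490) = 0.053061 g → mol O = 0.053061 ÷ 15.999 = 0.0033165 mol
mass % N = 0.015490 g ÷ 0.1738 g × 100%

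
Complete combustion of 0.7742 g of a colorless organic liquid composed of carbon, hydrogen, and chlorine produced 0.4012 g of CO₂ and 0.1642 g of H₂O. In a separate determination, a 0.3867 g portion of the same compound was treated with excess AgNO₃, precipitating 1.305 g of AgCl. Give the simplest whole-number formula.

CH2Cl2

mol C = 0.4012 g CO₂ ÷ 44.009 g/mol = 0.0091163 mol
mol H = 2 × 0.1642 g H₂O ÷ 18.015 g/mol = 0.018229 mol
From the AgCl data: mol Cl per gram of compound = (1.305 ÷ 143.318) ÷ 0.3867 = 0.023547 mol/g, so in the 0.7742 g combustion sample mol Cl = 0.018230 mol
Divide by the smallest (0.0091163 mol): C 1.000, H 2.000, Cl 2.000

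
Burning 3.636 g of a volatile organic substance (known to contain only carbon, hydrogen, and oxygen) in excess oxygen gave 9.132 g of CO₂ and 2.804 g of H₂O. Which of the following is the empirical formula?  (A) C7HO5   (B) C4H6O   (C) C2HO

(B) C4H6O

mol C = 9.132 g CO₂ ÷ 44.009 g/mol = 0.20750 mol
mol H = 2 × 2.804 g H₂O ÷ 18.015 g/mol = 0.31130 mol
mass O = 3.636 − (2.4923 + 0.31379) = 0.82989 g → mol O = 0.82989 ÷ 15.999 = 0.051872 mol
Divide by the smallest (0.051872 mol): C 4.000, H 6.001, O 1.000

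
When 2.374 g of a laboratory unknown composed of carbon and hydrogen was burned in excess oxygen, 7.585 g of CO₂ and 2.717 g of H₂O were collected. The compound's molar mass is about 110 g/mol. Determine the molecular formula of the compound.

mol C = 7.585 g CO₂ ÷ 44.009 g/mol = 0.17235 mol
mol H = 2 × 2.717 g H₂O ÷ 18.015 g/mol = 0.30164 mol
Divide by the smallest (0.17235 mol): C 1.000, H 1.750
Multiplying each by 4 gives whole numbers: C 4.00, H 7.00
Empirical formula: C4H7
Empirical-formula mass = 55.10 g/mol; 110 ÷ 55.10 ≈ 2, so the molecular formula is C8H14.

C8H14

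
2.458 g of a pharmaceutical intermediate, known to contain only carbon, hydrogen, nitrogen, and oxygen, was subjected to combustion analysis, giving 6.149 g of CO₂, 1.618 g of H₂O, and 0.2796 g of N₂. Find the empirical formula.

mol C = 6.149 g CO₂ ÷ 44.009 g/mol = 0.13972 mol
mol H = 2 × 1.618 g H₂O ÷ 18.015 g/mol = 0.17963 mol
mol N = 2 × 0.2796 g N₂ ÷ 28.014 g/mol = 0.019961 mol
mass O = 2.458 − (1.6782 + 0.18107 + 0.27960) = 0.31914 g → mol O = 0.31914 ÷ 15.999 = 0.019948 mol
Divide by the smallest (0.019948 mol): C 7.004, H 9.005, N 1.001, O 1.000

C7H9NO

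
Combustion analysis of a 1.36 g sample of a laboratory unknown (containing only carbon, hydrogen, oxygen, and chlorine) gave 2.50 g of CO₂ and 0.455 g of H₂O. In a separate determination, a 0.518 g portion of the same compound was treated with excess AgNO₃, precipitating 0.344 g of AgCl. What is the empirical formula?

mol C = 2.50 g CO₂ ÷ 44.009 g/mol = 0.05681 mol
mol H = 2 × 0.455 g H₂O ÷ 18.015 g/mol = 0.05051 mol
From the AgCl data: mol Cl per gram of compound = (0.344 ÷ 143.318) ÷ 0.518 = 0.004634 mol/g, so in the 1.36 g combustion sample mol Cl = 0.006302 mol
mass O = 1.36 − (0.6823 + 0.05092 + 0.2234) = 0.4034 g → mol O = 0.4034 ÷ 15.999 = 0.02521 mol
Divide by the smallest (0.006302 mol): C 9.014, H 8.016, Cl 1.000, O 4.001

C9H8ClO4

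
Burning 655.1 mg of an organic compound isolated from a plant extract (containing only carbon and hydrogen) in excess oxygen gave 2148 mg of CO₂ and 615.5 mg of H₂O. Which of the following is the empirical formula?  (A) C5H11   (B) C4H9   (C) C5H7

mol C = 2.148 g CO₂ ÷ 44.009 g/mol = 0.048808 mol
mol H = 2 × 0.6155 g H₂O ÷ 18.015 g/mol = 0.068332 mol
Divide by the smallest (0.048808 mol): C 1.000, H 1.400
Multiplying each by 5 gives whole numbers: C 5.00, H 7.00

(C) C5H7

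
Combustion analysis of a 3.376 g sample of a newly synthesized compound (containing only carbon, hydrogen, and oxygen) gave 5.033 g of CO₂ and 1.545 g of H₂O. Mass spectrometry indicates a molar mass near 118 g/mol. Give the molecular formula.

C4H6O4

mol C = 5.033 g CO₂ ÷ 44.009 g/mol = 0.11436 mol
mol H = 2 × 1.545 g H₂O ÷ 18.015 g/mol = 0.17152 mol
mass O = 3.376 − (1.3736 + 0.17290) = 1.8295 g → mol O = 1.8295 ÷ 15.999 = 0.11435 mol
Divide by the smallest (0.11435 mol): C 1.000, H 1.500, O 1.000
Multiplying each by 2 gives whole numbers: C 2.00, H 3.00, O 2.00
Empirical formula: C2H3O2
Empirical-formula mass = 59.04 g/mol; 118 ÷ 59.04 ≈ 2, so the molecular formula is C4H6O4.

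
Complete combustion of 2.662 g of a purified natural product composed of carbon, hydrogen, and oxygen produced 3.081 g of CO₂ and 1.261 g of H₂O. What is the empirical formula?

C2H4O3

mol C = 3.081 g CO₂ ÷ 44.009 g/mol = 0.070008 mol
mol H = 2 × 1.261 g H₂O ÷ 18.015 g/mol = 0.13999 mol
mass O = 2.662 − (0.84087 + 0.14111) = 1.6800 g → mol O = 1.6800 ÷ 15.999 = 0.10501 mol
Divide by the smallest (0.070008 mol): C 1.000, H 2.000, O 1.500
Multiplying each by 2 gives whole numbers: C 2.00, H 4.00, O 3.00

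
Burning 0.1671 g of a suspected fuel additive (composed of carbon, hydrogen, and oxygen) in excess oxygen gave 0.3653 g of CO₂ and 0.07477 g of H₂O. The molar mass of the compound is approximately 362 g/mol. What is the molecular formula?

C18H18O8

mol C = 0.3653 g CO₂ ÷ 44.009 g/mol = 0.0083006 mol
mol H = 2 × 0.07477 g H₂O ÷ 18.015 g/mol = 0.0083009 mol
mass O = 0.1671 − (0.099698 + 0.0083673) = 0.059035 g → mol O = 0.059035 ÷ 15.999 = 0.0036899 mol
Divide by the smallest (0.0036899 mol): C 2.250, H 2.250, O 1.000
Multiplying each by 4 gives whole numbers: C 9.00, H 9.00, O 4.00
Empirical formula: C9H9O4
Empirical-formula mass = 181.17 g/mol; 362 ÷ 181.17 ≈ 2, so the molecular formula is C18H18O8.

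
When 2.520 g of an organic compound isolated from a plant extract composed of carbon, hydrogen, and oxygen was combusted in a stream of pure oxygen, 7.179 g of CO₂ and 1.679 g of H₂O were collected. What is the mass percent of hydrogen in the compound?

mol C = 7.179 g CO₂ ÷ 44.009 g/mol = 0.16313 mol
mol H = 2 × 1.679 g H₂O ÷ 18.015 g/mol = 0.18640 mol
mass O = 2.520 − (1.9593 + 0.18789) = 0.37281 g → mol O = 0.37281 ÷ 15.999 = 0.023302 mol
mass % H = 0.18789 g ÷ 2.520 g × 100%

7.46%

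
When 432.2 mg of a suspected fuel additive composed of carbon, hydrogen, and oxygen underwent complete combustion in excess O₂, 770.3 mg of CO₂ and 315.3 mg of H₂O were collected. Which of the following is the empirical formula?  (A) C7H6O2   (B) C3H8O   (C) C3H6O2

mol C = 0.7703 g CO₂ ÷ 44.009 g/mol = 0.017503 mol
mol H = 2 × 0.3153 g H₂O ÷ 18.015 g/mol = 0.035004 mol
mass O = 0.4322 − (0.21023 + 0.035284) = 0.18668 g → mol O = 0.18668 ÷ 15.999 = 0.011669 mol
Divide by the smallest (0.011669 mol): C 1.500, H 3.000, O 1.000
Multiplying each by 2 gives whole numbers: C 3.00, H 6.00, O 2.00

(C) C3H6O2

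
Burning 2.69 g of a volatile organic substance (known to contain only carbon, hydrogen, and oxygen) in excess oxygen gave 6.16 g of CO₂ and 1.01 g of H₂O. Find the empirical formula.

C5H4O2

mol C = 6.16 g CO₂ ÷ 44.009 g/mol = 0.1400 mol
mol H = 2 × 1.01 g H₂O ÷ 18.015 g/mol = 0.1121 mol
mass O = 2.69 − (1.681 + 0.1130) = 0.8958 g → mol O = 0.8958 ÷ 15.999 = 0.05599 mol
Divide by the smallest (0.05599 mol): C 2.500, H 2.003, O 1.000
Multiplying each by 2 gives whole numbers: C 5.00, H 4.01, O 2.00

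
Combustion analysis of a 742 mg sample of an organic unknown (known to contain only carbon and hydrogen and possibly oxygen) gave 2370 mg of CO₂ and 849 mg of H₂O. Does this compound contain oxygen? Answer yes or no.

no

mol C = 2.37 g CO₂ ÷ 44.009 g/mol = 0.05385 mol
mol H = 2 × 0.849 g H₂O ÷ 18.015 g/mol = 0.09425 mol
C and H together account for 0.7418 g — essentially the entire 0.742 g sample — so the compound contains no oxygen.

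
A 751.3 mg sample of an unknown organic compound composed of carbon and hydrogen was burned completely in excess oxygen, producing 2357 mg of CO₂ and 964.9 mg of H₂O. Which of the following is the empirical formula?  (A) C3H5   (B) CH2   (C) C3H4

(B) CH2

mol C = 2.357 g CO₂ ÷ 44.009 g/mol = 0.053557 mol
mol H = 2 × 0.9649 g H₂O ÷ 18.015 g/mol = 0.10712 mol
Divide by the smallest (0.053557 mol): C 1.000, H 2.000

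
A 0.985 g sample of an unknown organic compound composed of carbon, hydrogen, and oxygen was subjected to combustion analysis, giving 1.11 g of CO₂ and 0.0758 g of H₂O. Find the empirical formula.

C3HO5

mol C = 1.11 g CO₂ ÷ 44.009 g/mol = 0.02522 mol
mol H = 2 × 0.0758 g H₂O ÷ 18.015 g/mol = 0.008415 mol
mass O = 0.985 − (0.3029 + 0.008483) = 0.6736 g → mol O = 0.6736 ÷ 15.999 = 0.04210 mol
Divide by the smallest (0.008415 mol): C 2.997, H 1.000, O 5.003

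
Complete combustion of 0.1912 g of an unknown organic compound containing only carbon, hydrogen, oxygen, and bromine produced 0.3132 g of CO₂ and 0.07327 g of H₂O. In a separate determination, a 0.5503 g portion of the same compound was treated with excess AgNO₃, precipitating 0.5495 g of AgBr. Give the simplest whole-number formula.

mol C = 0.3132 g CO₂ ÷ 44.009 g/mol = 0.0071167 mol
mol H = 2 × 0.07327 g H₂O ÷ 18.015 g/mol = 0.0081343 mol
From the AgBr data: mol Br per gram of compound = (0.5495 ÷ 187.772) ÷ 0.5503 = 0.0053179 mol/g, so in the 0.1912 g combustion sample mol Br = 0.0010168 mol
mass O = 0.1912 − (0.085479 + 0.0081994 + 0.081244) = 0.016277 g → mol O = 0.016277 ÷ 15.999 = 0.0010174 mol
Divide by the smallest (0.0010168 mol): C 6.999, H 8.000, Br 1.000, O 1.001

C7H8BrO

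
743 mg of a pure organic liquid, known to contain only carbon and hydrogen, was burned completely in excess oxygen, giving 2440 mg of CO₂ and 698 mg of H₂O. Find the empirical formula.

mol C = 2.44 g CO₂ ÷ 44.009 g/mol = 0.05544 mol
mol H = 2 × 0.698 g H₂O ÷ 18.015 g/mol = 0.07749 mol
Divide by the smallest (0.05544 mol): C 1.000, H 1.398
Multiplying each by 5 gives whole numbers: C 5.00, H 6.99

C5H7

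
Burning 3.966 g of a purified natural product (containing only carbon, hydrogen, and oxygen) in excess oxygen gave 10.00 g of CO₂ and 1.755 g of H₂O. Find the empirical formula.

C7H6O2

mol C = 10.00 g CO₂ ÷ 44.009 g/mol = 0.22723 mol
mol H = 2 × 1.755 g H₂O ÷ 18.015 g/mol = 0.19484 mol
mass O = 3.966 − (2.7292 + 0.19640) = 1.0404 g → mol O = 1.0404 ÷ 15.999 = 0.065028 mol
Divide by the smallest (0.065028 mol): C 3.494, H 2.996, O 1.000
Multiplying each by 2 gives whole numbers: C 6.99, H 5.99, O 2.00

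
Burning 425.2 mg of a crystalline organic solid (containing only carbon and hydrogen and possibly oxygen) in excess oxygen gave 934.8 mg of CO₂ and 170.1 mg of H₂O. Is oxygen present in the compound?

mol C = 0.9348 g CO₂ ÷ 44.009 g/mol = 0.021241 mol
mol H = 2 × 0.1701 g H₂O ÷ 18.015 g/mol = 0.018884 mol
C and H account for only 0.27416 g of the 0.4252 g sample; the remaining 0.15104 g must be oxygen.

yes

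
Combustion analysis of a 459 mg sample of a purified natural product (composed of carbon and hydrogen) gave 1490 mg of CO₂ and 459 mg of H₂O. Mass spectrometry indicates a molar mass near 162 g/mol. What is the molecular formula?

mol C = 1.49 g CO₂ ÷ 44.009 g/mol = 0.03386 mol
mol H = 2 × 0.459 g H₂O ÷ 18.015 g/mol = 0.05096 mol
Divide by the smallest (0.03386 mol): C 1.000, H 1.505
Multiplying each by 2 gives whole numbers: C 2.00, H 3.01
Empirical formula: C2H3
Empirical-formula mass = 27.05 g/mol; 162 ÷ 27.05 ≈ 6, so the molecular formula is C12H18.

C12H18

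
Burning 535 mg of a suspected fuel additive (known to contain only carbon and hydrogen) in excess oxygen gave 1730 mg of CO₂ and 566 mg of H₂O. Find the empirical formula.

mol C = 1.73 g CO₂ ÷ 44.009 g/mol = 0.03931 mol
mol H = 2 × 0.566 g H₂O ÷ 18.015 g/mol = 0.06284 mol
Divide by the smallest (0.03931 mol): C 1.000, H 1.598
Multiplying each by 5 gives whole numbers: C 5.00, H 7.99

C5H8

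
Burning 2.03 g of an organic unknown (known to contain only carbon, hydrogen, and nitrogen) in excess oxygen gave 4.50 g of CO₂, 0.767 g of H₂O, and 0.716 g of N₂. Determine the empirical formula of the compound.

mol C = 4.50 g CO₂ ÷ 44.009 g/mol = 0.1023 mol
mol H = 2 × 0.767 g H₂O ÷ 18.015 g/mol = 0.08515 mol
mol N = 2 × 0.716 g N₂ ÷ 28.014 g/mol = 0.05112 mol
Divide by the smallest (0.05112 mol): C 2.000, H 1.666, N 1.000
Multiplying each by 3 gives whole numbers: C 6.00, H 5.00, N 3.00

C6H5N3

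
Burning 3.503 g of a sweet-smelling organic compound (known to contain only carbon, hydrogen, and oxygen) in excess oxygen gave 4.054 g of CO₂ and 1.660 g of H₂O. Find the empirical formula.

mol C = 4.054 g CO₂ ÷ 44.009 g/mol = 0.092118 mol
mol H = 2 × 1.660 g H₂O ÷ 18.015 g/mol = 0.18429 mol
mass O = 3.503 − (1.1064 + 0.18577) = 2.2108 g → mol O = 2.2108 ÷ 15.999 = 0.13818 mol
Divide by the smallest (0.092118 mol): C 1.000, H 2.001, O 1.500
Multiplying each by 2 gives whole numbers: C 2.00, H 4.00, O 3.00

C2H4O3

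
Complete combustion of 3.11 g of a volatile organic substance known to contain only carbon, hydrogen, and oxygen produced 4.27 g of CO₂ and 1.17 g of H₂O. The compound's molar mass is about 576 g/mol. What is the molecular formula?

mol C = 4.27 g CO₂ ÷ 44.009 g/mol = 0.09703 mol
mol H = 2 × 1.17 g H₂O ÷ 18.015 g/mol = 0.1299 mol
mass O = 3.11 − (1.165 + 0.1309) = 1.814 g → mol O = 1.814 ÷ 15.999 = 0.1134 mol
Divide by the smallest (0.09703 mol): C 1.000, H 1.339, O 1.168
Multiplying each by 6 gives whole numbers: C 6.00, H 8.03, O 7.01
Empirical formula: C6H8O7
Empirical-formula mass = 192.12 g/mol; 576 ÷ 192.12 ≈ 3, so the molecular formula is C18H24O21.

C18H24O21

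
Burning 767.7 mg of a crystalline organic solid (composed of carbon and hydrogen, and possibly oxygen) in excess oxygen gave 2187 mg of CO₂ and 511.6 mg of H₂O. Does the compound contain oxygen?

mol C = 2.187 g CO₂ ÷ 44.009 g/mol = 0.049694 mol
mol H = 2 × 0.5116 g H₂O ÷ 18.015 g/mol = 0.056797 mol
C and H account for only 0.65413 g of the 0.7677 g sample; the remaining 0.11357 g must be oxygen.

yes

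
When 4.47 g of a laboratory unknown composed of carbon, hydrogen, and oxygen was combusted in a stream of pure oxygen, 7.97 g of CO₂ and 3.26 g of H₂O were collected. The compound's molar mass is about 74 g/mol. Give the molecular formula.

mol C = 7.97 g CO₂ ÷ 44.009 g/mol = 0.1811 mol
mol H = 2 × 3.26 g H₂O ÷ 18.015 g/mol = 0.3619 mol
mass O = 4.47 − (2.175 + 0.3648) = 1.930 g → mol O = 1.930 ÷ 15.999 = 0.1206 mol
Divide by the smallest (0.1206 mol): C 1.501, H 3.000, O 1.000
Multiplying each by 2 gives whole numbers: C 3.00, H 6.00, O 2.00
Empirical formula: C3H6O2
Empirical-formula mass = 74.08 g/mol; 74 ÷ 74.08 ≈ 1, so the molecular formula is C3H6O2.

C3H6O2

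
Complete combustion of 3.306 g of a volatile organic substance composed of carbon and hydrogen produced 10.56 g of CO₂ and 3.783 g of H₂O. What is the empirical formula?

mol C = 10.56 g CO₂ ÷ 44.009 g/mol = 0.23995 mol
mol H = 2 × 3.783 g H₂O ÷ 18.015 g/mol = 0.41998 mol
Divide by the smallest (0.23995 mol): C 1.000, H 1.750
Multiplying each by 4 gives whole numbers: C 4.00, H 7.00

C4H7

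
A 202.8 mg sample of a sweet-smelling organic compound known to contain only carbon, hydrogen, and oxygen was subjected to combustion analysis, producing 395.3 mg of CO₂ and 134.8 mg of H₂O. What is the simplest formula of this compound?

C9H15O5

mol C = 0.3953 g CO₂ ÷ 44.009 g/mol = 0.0089823 mol
mol H = 2 × 0.1348 g H₂O ÷ 18.015 g/mol = 0.014965 mol
mass O = 0.2028 − (0.10789 + 0.015085) = 0.079829 g → mol O = 0.079829 ÷ 15.999 = 0.0049896 mol
Divide by the smallest (0.0049896 mol): C 1.800, H 2.999, O 1.000
Multiplying each by 5 gives whole numbers: C 9.00, H 15.00, O 5.00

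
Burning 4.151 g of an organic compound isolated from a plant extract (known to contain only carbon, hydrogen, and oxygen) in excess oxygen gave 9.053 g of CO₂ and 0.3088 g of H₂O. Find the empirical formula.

C6HO3

mol C = 9.053 g CO₂ ÷ 44.009 g/mol = 0.20571 mol
mol H = 2 × 0.3088 g H₂O ÷ 18.015 g/mol = 0.034283 mol
mass O = 4.151 − (2.4708 + 0.034557) = 1.6457 g → mol O = 1.6457 ÷ 15.999 = 0.10286 mol
Divide by the smallest (0.034283 mol): C 6.000, H 1.000, O 3.000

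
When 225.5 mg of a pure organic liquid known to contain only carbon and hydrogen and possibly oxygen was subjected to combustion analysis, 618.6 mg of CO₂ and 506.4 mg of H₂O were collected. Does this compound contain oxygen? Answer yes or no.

mol C = 0.6186 g CO₂ ÷ 44.009 g/mol = 0.014056 mol
mol H = 2 × 0.5064 g H₂O ÷ 18.015 g/mol = 0.056220 mol
C and H together account for 0.22550 g — essentially the entire 0.2255 g sample — so the compound contains no oxygen.

no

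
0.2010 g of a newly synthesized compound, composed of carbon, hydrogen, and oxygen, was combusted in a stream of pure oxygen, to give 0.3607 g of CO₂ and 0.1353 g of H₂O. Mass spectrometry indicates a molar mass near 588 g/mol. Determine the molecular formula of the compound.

C24H44O16

mol C = 0.3607 g CO₂ ÷ 44.009 g/mol = 0.0081961 mol
mol H = 2 × 0.1353 g H₂O ÷ 18.015 g/mol = 0.015021 mol
mass O = 0.2010 − (0.098443 + 0.015141) = 0.087416 g → mol O = 0.087416 ÷ 15.999 = 0.0054639 mol
Divide by the smallest (0.0054639 mol): C 1.500, H 2.749, O 1.000
Multiplying each by 4 gives whole numbers: C 6.00, H 11.00, O 4.00
Empirical formula: C6H11O4
Empirical-formula mass = 147.15 g/mol; 588 ÷ 147.15 ≈ 4, so the molecular formula is C24H44O16.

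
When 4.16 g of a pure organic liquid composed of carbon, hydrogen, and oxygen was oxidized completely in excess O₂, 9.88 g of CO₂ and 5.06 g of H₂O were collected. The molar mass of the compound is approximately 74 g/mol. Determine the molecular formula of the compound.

C4H10O

mol C = 9.88 g CO₂ ÷ 44.009 g/mol = 0.2245 mol
mol H = 2 × 5.06 g H₂O ÷ 18.015 g/mol = 0.5618 mol
mass O = 4.16 − (2.696 + 0.5662) = 0.8973 g → mol O = 0.8973 ÷ 15.999 = 0.05608 mol
Divide by the smallest (0.05608 mol): C 4.003, H 10.016, O 1.000
Empirical formula: C4H10O
Empirical-formula mass = 74.12 g/mol; 74 ÷ 74.12 ≈ 1, so the molecular formula is C4H10O.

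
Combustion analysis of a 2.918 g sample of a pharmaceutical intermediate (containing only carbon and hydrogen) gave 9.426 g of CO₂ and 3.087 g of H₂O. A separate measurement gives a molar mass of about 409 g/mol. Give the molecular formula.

C30H48

mol C = 9.426 g CO₂ ÷ 44.009 g/mol = 0.21418 mol
mol H = 2 × 3.087 g H₂O ÷ 18.015 g/mol = 0.34271 mol
Divide by the smallest (0.21418 mol): C 1.000, H 1.600
Multiplying each by 5 gives whole numbers: C 5.00, H 8.00
Empirical formula: C5H8
Empirical-formula mass = 68.12 g/mol; 409 ÷ 68.12 ≈ 6, so the molecular formula is C30H48.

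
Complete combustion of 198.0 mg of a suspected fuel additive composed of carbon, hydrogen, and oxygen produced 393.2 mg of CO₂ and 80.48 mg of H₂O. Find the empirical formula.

C7H7O4

mol C = 0.3932 g CO₂ ÷ 44.009 g/mol = 0.0089345 mol
mol H = 2 × 0.08048 g H₂O ÷ 18.015 g/mol = 0.0089348 mol
mass O = 0.1980 − (0.10731 + 0.0090063) = 0.081681 g → mol O = 0.081681 ÷ 15.999 = 0.0051054 mol
Divide by the smallest (0.0051054 mol): C 1.750, H 1.750, O 1.000
Multiplying each by 4 gives whole numbers: C 7.00, H 7.00, O 4.00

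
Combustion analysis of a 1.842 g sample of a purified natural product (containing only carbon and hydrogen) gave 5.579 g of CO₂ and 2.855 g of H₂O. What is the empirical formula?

mol C = 5.579 g CO₂ ÷ 44.009 g/mol = 0.12677 mol
mol H = 2 × 2.855 g H₂O ÷ 18.015 g/mol = 0.31696 mol
Divide by the smallest (0.12677 mol): C 1.000, H 2.500
Multiplying each by 2 gives whole numbers: C 2.00, H 5.00

C2H5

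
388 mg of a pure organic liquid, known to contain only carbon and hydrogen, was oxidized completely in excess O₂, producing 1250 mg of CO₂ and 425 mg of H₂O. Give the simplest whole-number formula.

C3H5

mol C = 1.25 g CO₂ ÷ 44.009 g/mol = 0.02840 mol
mol H = 2 × 0.425 g H₂O ÷ 18.015 g/mol = 0.04718 mol
Divide by the smallest (0.02840 mol): C 1.000, H 1.661
Multiplying each by 3 gives whole numbers: C 3.00, H 4.98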